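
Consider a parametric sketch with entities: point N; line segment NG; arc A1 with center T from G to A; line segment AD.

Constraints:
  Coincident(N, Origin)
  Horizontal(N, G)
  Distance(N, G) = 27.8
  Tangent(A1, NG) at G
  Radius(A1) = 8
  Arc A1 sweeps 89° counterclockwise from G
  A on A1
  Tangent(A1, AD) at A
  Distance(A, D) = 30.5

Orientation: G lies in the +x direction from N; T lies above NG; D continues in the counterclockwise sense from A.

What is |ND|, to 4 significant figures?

52.83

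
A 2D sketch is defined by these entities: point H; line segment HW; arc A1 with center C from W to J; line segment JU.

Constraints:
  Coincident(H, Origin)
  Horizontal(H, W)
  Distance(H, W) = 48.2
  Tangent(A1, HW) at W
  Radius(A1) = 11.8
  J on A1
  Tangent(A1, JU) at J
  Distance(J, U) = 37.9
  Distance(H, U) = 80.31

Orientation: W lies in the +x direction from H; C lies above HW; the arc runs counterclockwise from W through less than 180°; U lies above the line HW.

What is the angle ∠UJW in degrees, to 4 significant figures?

138.3°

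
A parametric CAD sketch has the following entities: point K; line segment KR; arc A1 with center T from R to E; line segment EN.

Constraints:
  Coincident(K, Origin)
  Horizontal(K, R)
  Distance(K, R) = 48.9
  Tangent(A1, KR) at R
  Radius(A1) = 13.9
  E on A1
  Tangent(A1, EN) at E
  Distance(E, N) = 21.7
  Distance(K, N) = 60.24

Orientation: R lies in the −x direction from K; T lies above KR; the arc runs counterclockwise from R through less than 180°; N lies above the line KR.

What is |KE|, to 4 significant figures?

41.36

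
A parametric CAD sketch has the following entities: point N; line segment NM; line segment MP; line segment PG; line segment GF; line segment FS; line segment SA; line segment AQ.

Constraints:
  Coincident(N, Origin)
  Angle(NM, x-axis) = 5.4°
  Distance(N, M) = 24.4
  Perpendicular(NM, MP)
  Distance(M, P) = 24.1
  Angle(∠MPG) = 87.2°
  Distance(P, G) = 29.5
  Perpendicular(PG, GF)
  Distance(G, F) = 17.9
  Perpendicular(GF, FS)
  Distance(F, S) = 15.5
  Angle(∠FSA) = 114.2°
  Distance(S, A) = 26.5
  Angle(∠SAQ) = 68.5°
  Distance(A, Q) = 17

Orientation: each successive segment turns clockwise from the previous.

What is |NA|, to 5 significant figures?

36.770

N is at the origin; NM runs at 5.4° with length 24.4, so M = (24.292, 2.2962). The perpendicularity gives MP at right angles to NM, so MP runs at -84.600°; with |MP| = 24.1, P = (26.560, -21.697). ∠MPG = 87.2° gives PG at -177.40° from the x-axis; with |PG| = 29.5, G = (-2.9099, -23.035). PG is perpendicular to GF, so GF runs at 92.600°; with |GF| = 17.9, F = (-3.7219, -5.1534). GF is perpendicular to FS, so FS runs at 2.6000°; with |FS| = 15.5, S = (11.762, -4.4503). ∠FSA = 114.2° gives SA at -63.200° from the x-axis; with |SA| = 26.5, A = (23.710, -28.104). Then |NA| = |A − N| = 36.770.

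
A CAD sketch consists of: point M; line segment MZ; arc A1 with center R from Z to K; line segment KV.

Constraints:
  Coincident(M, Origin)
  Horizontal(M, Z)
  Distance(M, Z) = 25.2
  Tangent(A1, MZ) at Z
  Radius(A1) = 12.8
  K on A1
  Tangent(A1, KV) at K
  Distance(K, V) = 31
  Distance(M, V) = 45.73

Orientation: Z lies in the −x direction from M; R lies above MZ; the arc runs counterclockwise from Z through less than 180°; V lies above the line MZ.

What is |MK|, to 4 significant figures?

17.91

M is at the origin; M and Z share the same y with |MZ| = 25.2 and Z on the −x side, so Z = (-25.20, 0.000). The tangent condition forces RZ to be normal to MZ, so R = Z + (0, 12.8) = (-25.20, 12.80). Since RK ⟂ KV (tangency), |RV| = √(12.8² + 31.0²) = 33.54 regardless of where K sits on A1. So V lies on both circle(M, 45.73) and circle(R, 33.54); the above-MZ intersection is V = (-12.71, 43.93). K is the foot of the tangent from V: K = (-12.40, 12.93).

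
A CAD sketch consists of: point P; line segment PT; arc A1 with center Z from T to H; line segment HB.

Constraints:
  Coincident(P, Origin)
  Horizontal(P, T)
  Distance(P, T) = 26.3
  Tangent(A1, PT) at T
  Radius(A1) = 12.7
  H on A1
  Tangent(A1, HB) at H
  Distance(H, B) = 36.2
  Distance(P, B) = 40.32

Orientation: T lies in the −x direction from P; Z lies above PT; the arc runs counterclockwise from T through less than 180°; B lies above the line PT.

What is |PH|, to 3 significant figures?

16.5

Checks: P.y = 0.00, T.y = 0.00 ✓; |ZH| = 12.70 ✓; ∠(ZH, HB) = 90.00° ✓; |HB| = 36.20 ✓; |PB| = 40.32 ✓.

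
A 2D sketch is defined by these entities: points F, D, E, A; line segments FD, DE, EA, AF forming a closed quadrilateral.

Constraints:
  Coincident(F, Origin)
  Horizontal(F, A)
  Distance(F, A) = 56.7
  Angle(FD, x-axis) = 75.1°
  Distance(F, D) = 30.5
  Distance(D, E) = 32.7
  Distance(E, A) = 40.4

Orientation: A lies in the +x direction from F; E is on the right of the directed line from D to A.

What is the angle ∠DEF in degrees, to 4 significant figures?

67.60°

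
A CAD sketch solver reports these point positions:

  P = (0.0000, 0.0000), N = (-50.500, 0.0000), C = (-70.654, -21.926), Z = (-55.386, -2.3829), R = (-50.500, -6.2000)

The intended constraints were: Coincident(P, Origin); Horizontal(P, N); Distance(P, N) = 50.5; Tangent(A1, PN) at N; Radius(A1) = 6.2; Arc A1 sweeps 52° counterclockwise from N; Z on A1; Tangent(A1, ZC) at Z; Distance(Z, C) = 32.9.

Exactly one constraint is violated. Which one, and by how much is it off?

Distance(Z, C) = 32.9 — off by 8.10.

P = (0.00, 0.00) ✓; P.y = 0.00, N.y = 0.00 ✓; |PN| = 50.50 ✓; ∠(RN, NP) = 90.00° ✓; |RN| = 6.200 ✓; bearing(R→Z) − bearing(R→N) = 52.00° ✓; |RZ| = 6.200 ✓; ∠(RZ, ZC) = 90.00° ✓; |ZC| = 24.80 ✗.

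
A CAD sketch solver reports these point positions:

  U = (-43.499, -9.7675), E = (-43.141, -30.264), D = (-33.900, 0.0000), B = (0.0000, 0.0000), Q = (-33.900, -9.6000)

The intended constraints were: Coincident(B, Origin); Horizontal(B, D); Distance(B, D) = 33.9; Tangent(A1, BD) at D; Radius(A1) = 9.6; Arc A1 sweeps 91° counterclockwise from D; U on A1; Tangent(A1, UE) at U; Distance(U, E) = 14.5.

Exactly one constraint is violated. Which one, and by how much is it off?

Distance(U, E) = 14.5 — off by 6.00.

B = (0.00, 0.00) ✓; B.y = 0.00, D.y = 0.00 ✓; |BD| = 33.90 ✓; ∠(QD, DB) = 90.00° ✓; |QD| = 9.600 ✓; bearing(Q→U) − bearing(Q→D) = 91.00° ✓; |QU| = 9.600 ✓; ∠(QU, UE) = 90.00° ✓; |UE| = 20.50 ✗.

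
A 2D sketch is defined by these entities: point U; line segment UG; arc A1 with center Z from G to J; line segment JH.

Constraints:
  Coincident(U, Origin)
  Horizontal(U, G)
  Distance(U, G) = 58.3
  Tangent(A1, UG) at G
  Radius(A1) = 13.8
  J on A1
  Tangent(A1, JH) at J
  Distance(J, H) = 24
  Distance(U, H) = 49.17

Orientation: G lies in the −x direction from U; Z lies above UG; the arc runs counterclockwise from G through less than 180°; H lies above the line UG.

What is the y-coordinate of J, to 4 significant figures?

9.269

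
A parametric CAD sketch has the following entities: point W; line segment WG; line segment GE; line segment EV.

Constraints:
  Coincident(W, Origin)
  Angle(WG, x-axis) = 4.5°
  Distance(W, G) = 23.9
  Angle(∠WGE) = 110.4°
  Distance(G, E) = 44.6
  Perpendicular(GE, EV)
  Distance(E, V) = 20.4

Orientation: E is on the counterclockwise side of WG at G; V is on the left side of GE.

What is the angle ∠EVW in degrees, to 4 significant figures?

92.17°

∠WGE = 110.4°, so GE runs at 4.5° + (180° − 110.4°) = 74.10° from the x-axis; with |GE| = 44.6, E = G + 44.6·(cos 74.10°, sin 74.10°) = (36.04, 44.77). GE ⟂ EV; with |EV| = 20.4 on the left of GE, V = E + 20.4·(-0.9617, 0.2740) = (16.43, 50.36). Then cos ∠EVW = VE·VW / (|VE||VW|), giving 92.17°.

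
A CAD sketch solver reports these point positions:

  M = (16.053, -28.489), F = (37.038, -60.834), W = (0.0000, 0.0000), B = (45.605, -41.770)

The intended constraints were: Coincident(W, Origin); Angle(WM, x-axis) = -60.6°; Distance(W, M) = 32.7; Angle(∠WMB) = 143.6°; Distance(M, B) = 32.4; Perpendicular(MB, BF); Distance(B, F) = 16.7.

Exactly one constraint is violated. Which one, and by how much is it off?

Distance(B, F) = 16.7 — off by 4.20.

W = (0.00, 0.00) ✓; WM at -60.60° ✓; |WM| = 32.70 ✓; ∠WMB = 143.6° ✓; |MB| = 32.40 ✓; ∠(MB, BF) = 90.00° ✓; |BF| = 20.90 ✗.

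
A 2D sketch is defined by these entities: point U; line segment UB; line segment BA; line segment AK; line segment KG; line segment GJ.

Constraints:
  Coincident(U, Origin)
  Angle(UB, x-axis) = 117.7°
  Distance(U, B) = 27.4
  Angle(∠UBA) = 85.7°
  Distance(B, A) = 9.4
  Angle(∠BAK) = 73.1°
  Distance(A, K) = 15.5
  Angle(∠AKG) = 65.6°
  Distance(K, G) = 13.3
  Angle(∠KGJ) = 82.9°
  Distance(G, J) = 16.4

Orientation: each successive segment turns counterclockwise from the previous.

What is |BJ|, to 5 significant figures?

8.6452

∠AKG = 65.6° gives KG at 73.300° from the x-axis; with |KG| = 13.3, G = (-5.2062, 21.828). ∠KGJ = 82.9° gives GJ at 170.40° from the x-axis; with |GJ| = 16.4, J = (-21.377, 24.563). Then |BJ| = |J − B| = 8.6452.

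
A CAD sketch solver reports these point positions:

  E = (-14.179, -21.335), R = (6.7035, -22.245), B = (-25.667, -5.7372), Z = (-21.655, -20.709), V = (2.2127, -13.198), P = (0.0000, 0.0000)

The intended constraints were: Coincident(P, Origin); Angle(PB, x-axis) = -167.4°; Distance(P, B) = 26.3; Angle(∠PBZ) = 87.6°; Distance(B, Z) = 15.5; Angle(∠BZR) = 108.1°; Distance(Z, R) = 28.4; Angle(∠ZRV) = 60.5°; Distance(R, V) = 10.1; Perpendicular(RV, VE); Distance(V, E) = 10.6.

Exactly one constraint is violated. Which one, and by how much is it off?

Distance(V, E) = 10.6 — off by 7.70.

P = (0.00, 0.00) ✓; PB at -167.4° ✓; |PB| = 26.30 ✓; ∠PBZ = 87.60° ✓; |BZ| = 15.50 ✓; ∠BZR = 108.1° ✓; |ZR| = 28.40 ✓; ∠ZRV = 60.50° ✓; |RV| = 10.10 ✓; ∠(RV, VE) = 90.00° ✓; |VE| = 18.30 ✗.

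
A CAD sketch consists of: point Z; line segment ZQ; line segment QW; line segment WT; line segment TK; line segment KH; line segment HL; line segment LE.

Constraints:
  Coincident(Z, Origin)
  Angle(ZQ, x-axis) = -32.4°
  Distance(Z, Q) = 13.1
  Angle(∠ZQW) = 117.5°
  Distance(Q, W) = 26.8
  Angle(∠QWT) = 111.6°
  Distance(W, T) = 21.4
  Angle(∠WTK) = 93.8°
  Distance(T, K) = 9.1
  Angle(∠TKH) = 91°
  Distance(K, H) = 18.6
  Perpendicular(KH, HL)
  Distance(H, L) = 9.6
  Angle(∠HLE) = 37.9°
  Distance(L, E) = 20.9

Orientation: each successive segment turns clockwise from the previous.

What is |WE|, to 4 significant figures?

23.53

KH is perpendicular to HL, so HL runs at -68.50°; with |HL| = 9.6, L = (5.911, -33.46). ∠HLE = 37.9° gives LE at 149.4° from the x-axis; with |LE| = 20.9, E = (-12.08, -22.82). Then |WE| = |E − W| = 23.53.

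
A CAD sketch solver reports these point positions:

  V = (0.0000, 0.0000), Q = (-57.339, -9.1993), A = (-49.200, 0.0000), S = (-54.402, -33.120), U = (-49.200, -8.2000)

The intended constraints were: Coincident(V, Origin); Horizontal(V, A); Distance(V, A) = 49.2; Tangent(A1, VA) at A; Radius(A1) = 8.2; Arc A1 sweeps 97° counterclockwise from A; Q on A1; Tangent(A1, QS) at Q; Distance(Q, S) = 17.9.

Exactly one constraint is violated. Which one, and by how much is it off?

Distance(Q, S) = 17.9 — off by 6.20.

V = (0.00, 0.00) ✓; V.y = 0.00, A.y = 0.00 ✓; |VA| = 49.20 ✓; ∠(UA, AV) = 90.00° ✓; |UA| = 8.200 ✓; bearing(U→Q) − bearing(U→A) = 97.00° ✓; |UQ| = 8.200 ✓; ∠(UQ, QS) = 90.00° ✓; |QS| = 24.10 ✗.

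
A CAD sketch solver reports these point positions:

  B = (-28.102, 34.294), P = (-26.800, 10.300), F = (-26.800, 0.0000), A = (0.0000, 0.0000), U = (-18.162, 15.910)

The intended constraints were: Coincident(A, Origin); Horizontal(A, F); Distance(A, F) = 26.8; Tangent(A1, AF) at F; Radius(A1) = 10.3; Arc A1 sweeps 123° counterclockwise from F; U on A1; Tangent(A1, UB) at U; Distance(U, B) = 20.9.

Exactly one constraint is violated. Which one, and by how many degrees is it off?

Tangent(A1, UB) at U — off by 4.60°.

A = (0.00, 0.00) ✓; A.y = 0.00, F.y = 0.00 ✓; |AF| = 26.80 ✓; ∠(PF, FA) = 90.00° ✓; |PF| = 10.30 ✓; bearing(P→U) − bearing(P→F) = 123.0° ✓; |PU| = 10.30 ✓; ∠(PU, UB) = 94.60° ✗; |UB| = 20.90 ✓.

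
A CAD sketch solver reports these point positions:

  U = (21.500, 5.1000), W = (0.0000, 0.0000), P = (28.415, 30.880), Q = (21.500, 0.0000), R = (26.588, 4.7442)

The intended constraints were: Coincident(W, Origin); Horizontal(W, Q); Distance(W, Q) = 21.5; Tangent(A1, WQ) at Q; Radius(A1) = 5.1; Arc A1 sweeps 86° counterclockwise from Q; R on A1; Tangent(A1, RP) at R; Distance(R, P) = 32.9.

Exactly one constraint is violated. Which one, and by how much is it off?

Distance(R, P) = 32.9 — off by 6.70.

W = (0.00, 0.00) ✓; W.y = 0.00, Q.y = 0.00 ✓; |WQ| = 21.50 ✓; ∠(UQ, QW) = 90.00° ✓; |UQ| = 5.100 ✓; bearing(U→R) − bearing(U→Q) = 86.00° ✓; |UR| = 5.100 ✓; ∠(UR, RP) = 90.00° ✓; |RP| = 26.20 ✗.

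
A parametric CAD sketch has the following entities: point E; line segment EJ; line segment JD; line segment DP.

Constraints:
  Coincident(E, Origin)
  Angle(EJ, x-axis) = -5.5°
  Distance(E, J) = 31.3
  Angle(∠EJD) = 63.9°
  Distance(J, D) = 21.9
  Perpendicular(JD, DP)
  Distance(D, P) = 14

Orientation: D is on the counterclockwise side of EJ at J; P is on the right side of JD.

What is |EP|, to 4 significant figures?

42.89

E is at the origin; EJ runs at -5.5° with length 31.3, so J = 31.3·(cos -5.5°, sin -5.5°) = (31.16, -3.000). ∠EJD = 63.9°, so JD runs at -5.5° + (180° − 63.9°) = 110.6° from the x-axis; with |JD| = 21.9, D = J + 21.9·(cos 110.6°, sin 110.6°) = (23.45, 17.50). JD is perpendicular to DP; with |DP| = 14.0 on the right of JD, P = D + 14.0·(0.9361, 0.3518) = (36.56, 22.43). Then |EP| = |P − E| = 42.89.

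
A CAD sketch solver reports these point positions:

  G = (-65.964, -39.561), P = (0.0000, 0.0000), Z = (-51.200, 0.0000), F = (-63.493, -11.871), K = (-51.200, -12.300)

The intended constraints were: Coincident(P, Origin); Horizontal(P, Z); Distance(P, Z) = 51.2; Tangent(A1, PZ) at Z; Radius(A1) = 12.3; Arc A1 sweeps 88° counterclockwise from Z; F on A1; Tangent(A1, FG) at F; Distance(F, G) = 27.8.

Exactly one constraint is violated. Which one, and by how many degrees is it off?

Tangent(A1, FG) at F — off by 3.10°.

P = (0.00, 0.00) ✓; P.y = 0.00, Z.y = 0.00 ✓; |PZ| = 51.20 ✓; ∠(KZ, ZP) = 90.00° ✓; |KZ| = 12.30 ✓; bearing(K→F) − bearing(K→Z) = 88.00° ✓; |KF| = 12.30 ✓; ∠(KF, FG) = 93.10° ✗; |FG| = 27.80 ✓.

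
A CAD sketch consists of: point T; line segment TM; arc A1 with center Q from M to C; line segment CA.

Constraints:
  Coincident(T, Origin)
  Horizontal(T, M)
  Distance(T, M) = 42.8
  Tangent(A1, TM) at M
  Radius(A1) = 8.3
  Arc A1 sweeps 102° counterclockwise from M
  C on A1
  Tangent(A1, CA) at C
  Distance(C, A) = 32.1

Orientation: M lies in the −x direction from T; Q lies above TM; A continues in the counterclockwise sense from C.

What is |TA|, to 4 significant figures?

58.53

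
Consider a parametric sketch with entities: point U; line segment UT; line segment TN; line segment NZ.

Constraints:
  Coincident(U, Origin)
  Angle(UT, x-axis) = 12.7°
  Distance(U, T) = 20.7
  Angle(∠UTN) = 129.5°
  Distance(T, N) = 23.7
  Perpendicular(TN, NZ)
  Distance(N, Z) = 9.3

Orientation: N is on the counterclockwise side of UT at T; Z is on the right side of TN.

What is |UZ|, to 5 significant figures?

44.698

U is at the origin; UT runs at 12.7° with length 20.7, so T = 20.7·(cos 12.7°, sin 12.7°) = (20.194, 4.5508). ∠UTN = 129.5°, so TN runs at 12.7° + (180° − 129.5°) = 63.200° from the x-axis; with |TN| = 23.7, N = T + 23.7·(cos 63.200°, sin 63.200°) = (30.879, 25.705). The perpendicularity gives NZ at right angles to TN; with |NZ| = 9.3 on the right of TN, Z = N + 9.3·(0.89259, -0.45088) = (39.180, 21.512). Then |UZ| = |Z − U| = 44.698.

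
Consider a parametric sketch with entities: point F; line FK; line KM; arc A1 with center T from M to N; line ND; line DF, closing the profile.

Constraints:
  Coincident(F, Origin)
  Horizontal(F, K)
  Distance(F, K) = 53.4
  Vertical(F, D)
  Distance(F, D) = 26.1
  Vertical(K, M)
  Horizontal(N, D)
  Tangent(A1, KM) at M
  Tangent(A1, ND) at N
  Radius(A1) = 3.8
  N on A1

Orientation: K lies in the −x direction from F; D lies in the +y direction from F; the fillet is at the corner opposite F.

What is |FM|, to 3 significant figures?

57.9

F is at the origin; FK is horizontal with |FK| = 53.4 and K on the −x side, so K = (-53.4, 0.00). FD is vertical with |FD| = 26.1 and D on the +y side, so D = (0.00, 26.1). The virtual corner opposite F is at (-53.4, 26.1). A1 meets KM tangentially, so TM is at right angles to KM and A1 meets ND tangentially, so TN is at right angles to ND, with radius 3.8, so the center T sits 3.8 in from both sides at T = (-49.6, 22.3). That places the tangent points at M = (-53.4, 22.3) on KM and N = (-49.6, 26.1) on ND. Then |FM| = |M − F| = 57.9.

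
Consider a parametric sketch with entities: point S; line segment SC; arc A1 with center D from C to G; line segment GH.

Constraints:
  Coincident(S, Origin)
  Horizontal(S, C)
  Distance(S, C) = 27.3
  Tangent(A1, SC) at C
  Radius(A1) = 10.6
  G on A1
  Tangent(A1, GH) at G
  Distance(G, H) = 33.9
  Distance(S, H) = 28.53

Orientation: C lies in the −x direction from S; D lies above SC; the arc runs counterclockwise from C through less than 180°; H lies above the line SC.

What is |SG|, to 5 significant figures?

19.808

Checks: S.y = 0.00, C.y = 0.00 ✓; |DG| = 10.60 ✓; ∠(DG, GH) = 90.00° ✓; |GH| = 33.90 ✓; |SH| = 28.53 ✓.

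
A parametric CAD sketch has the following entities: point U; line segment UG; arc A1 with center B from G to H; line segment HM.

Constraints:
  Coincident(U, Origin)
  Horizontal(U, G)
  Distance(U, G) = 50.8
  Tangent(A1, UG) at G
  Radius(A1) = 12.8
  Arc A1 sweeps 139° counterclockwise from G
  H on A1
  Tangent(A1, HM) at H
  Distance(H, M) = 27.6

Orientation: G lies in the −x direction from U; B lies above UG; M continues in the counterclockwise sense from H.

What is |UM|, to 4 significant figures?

75.13

U is at the origin; U and G share the same y with |UG| = 50.8 and G on the −x side, so G = (-50.80, 0.000). A1 meets UG tangentially, so BG is at right angles to UG, so B = G + (0, 12.8) = (-50.80, 12.80). On A1, G sits at bearing -90° from B; a 139° counterclockwise sweep puts H at bearing 49°, so H = B + 12.8·(cos 49°, sin 49°) = (-42.40, 22.46). The tangent condition forces BH to be normal to HM, so HM runs along (−sin 49°, cos 49°); with |HM| = 27.6, M = (-63.23, 40.57). Then |UM| = |M − U| = 75.13.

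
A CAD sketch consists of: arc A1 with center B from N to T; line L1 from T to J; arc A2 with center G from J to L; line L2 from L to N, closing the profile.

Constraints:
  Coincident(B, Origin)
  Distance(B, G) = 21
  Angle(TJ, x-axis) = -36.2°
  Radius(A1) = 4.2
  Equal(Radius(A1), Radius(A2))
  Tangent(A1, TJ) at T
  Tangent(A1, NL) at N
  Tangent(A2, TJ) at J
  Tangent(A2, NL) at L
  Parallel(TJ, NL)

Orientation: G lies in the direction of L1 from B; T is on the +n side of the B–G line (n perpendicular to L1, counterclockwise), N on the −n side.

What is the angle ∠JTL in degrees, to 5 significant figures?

21.801°

The slot axis is L1's direction at -36.2°, so u = (cos -36.2°, sin -36.2°) = (0.80696, -0.59061) and n = (−sin -36.2°, cos -36.2°) = (0.59061, 0.80696). B is at the origin and G lies 21.0 along u from B, so G = 21.0·u = (16.946, -12.403). Tangency of A1 to both parallel lines with radius 4.2 puts T and N at B ± 4.2·n: T = (2.4805, 3.3892), N = (-2.4805, -3.3892). Equal radii place J and L the same way about G: J = G + 4.2·n = (19.427, -9.0135), L = G − 4.2·n = (14.466, -15.792). Then cos ∠JTL = TJ·TL / (|TJ||TL|), giving 21.801°.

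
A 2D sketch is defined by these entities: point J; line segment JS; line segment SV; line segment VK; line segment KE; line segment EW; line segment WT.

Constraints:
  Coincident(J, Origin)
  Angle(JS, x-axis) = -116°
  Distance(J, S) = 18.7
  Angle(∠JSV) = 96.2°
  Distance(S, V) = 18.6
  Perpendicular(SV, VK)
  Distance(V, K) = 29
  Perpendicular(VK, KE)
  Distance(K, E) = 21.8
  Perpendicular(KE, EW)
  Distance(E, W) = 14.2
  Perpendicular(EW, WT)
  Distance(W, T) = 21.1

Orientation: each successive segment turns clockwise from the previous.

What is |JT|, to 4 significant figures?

20.28

J is at the origin; JS runs at -116.0° with length 18.7, so S = (-8.198, -16.81). ∠JSV = 96.2° gives SV at 160.2° from the x-axis; with |SV| = 18.6, V = (-25.70, -10.51). SV ⟂ VK, so VK runs at 70.20°; with |VK| = 29.0, K = (-15.87, 16.78). VK ⟂ KE, so KE runs at -19.80°; with |KE| = 21.8, E = (4.637, 9.394). KE ⟂ EW, so EW runs at -109.8°; with |EW| = 14.2, W = (-0.1734, -3.966). EW is perpendicular to WT, so WT runs at 160.2°; with |WT| = 21.1, T = (-20.03, 3.181). Then |JT| = |T − J| = 20.28.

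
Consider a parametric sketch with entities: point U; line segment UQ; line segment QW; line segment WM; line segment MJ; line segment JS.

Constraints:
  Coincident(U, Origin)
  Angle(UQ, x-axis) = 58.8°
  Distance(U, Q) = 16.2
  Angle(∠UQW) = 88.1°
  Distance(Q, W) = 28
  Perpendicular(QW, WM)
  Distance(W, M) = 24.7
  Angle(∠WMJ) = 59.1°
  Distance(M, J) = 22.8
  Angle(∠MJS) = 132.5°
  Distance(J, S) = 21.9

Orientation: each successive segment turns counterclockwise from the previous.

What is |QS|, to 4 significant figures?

9.373

U is at the origin; UQ runs at 58.8° with length 16.2, so Q = (8.392, 13.86). ∠UQW = 88.1° gives QW at 150.7° from the x-axis; with |QW| = 28.0, W = (-16.03, 27.56). QW ⟂ WM, so WM runs at -119.3°; with |WM| = 24.7, M = (-28.11, 6.019). ∠WMJ = 59.1° gives MJ at 1.600° from the x-axis; with |MJ| = 22.8, J = (-5.323, 6.656). ∠MJS = 132.5° gives JS at 49.10° from the x-axis; with |JS| = 21.9, S = (9.016, 23.21). Then |QS| = |S − Q| = 9.373.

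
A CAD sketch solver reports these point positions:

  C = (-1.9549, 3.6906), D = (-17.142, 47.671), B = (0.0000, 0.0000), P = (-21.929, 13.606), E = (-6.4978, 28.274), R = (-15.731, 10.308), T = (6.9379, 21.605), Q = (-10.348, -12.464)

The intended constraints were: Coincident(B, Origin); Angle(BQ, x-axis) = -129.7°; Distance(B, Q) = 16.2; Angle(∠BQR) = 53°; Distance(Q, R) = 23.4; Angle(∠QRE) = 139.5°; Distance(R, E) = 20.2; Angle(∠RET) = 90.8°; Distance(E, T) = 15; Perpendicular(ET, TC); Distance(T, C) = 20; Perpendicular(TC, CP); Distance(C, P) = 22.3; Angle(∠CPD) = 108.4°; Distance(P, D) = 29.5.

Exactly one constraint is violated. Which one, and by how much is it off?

Distance(P, D) = 29.5 — off by 4.90.

B = (0.00, 0.00) ✓; BQ at -129.7° ✓; |BQ| = 16.20 ✓; ∠BQR = 53.00° ✓; |QR| = 23.40 ✓; ∠QRE = 139.5° ✓; |RE| = 20.20 ✓; ∠RET = 90.80° ✓; |ET| = 15.00 ✓; ∠(ET, TC) = 90.00° ✓; |TC| = 20.00 ✓; ∠(TC, CP) = 90.00° ✓; |CP| = 22.30 ✓; ∠CPD = 108.4° ✓; |PD| = 34.40 ✗.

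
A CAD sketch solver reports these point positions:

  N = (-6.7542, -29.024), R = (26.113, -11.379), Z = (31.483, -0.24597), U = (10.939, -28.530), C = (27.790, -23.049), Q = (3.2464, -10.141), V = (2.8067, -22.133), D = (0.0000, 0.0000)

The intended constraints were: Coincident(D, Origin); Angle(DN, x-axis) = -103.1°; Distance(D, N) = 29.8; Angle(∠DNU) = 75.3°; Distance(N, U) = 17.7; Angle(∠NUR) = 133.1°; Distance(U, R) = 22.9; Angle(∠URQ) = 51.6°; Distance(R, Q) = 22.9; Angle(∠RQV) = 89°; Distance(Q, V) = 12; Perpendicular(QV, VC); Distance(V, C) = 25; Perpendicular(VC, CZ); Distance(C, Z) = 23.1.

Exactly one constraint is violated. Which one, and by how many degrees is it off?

Perpendicular(VC, CZ) — off by 7.10°.

D = (0.00, 0.00) ✓; DN at -103.1° ✓; |DN| = 29.80 ✓; ∠DNU = 75.30° ✓; |NU| = 17.70 ✓; ∠NUR = 133.1° ✓; |UR| = 22.90 ✓; ∠URQ = 51.60° ✓; |RQ| = 22.90 ✓; ∠RQV = 89.00° ✓; |QV| = 12.00 ✓; ∠(QV, VC) = 90.00° ✓; |VC| = 25.00 ✓; ∠(VC, CZ) = 82.90° ✗; |CZ| = 23.10 ✓.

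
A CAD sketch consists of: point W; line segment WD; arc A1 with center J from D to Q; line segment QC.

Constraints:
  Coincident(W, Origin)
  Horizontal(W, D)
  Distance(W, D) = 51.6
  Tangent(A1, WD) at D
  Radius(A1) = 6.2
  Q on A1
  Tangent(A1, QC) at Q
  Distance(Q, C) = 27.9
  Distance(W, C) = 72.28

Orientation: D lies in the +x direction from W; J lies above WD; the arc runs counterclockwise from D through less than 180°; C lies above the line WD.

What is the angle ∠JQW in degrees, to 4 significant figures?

20.17°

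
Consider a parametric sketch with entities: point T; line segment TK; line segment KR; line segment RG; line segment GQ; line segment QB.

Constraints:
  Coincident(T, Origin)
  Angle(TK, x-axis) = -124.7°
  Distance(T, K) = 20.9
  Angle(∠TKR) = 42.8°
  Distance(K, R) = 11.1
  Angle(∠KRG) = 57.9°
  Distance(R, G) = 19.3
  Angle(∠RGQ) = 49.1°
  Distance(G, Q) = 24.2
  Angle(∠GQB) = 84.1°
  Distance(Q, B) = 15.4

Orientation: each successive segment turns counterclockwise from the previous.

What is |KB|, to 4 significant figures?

13.19

∠RGQ = 49.1° gives GQ at -94.50° from the x-axis; with |GQ| = 24.2, Q = (-16.51, -25.16). ∠GQB = 84.1° gives QB at 1.400° from the x-axis; with |QB| = 15.4, B = (-1.116, -24.79). Then |KB| = |B − K| = 13.19.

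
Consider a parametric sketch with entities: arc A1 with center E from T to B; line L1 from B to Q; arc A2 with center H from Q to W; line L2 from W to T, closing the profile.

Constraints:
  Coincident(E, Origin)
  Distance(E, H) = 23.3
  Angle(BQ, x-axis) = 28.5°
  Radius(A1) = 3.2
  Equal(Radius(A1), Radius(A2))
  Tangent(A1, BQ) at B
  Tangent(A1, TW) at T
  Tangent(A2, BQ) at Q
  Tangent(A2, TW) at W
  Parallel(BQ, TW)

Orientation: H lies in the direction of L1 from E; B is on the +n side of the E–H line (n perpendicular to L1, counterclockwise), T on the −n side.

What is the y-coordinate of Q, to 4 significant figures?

13.93

The slot axis is L1's direction at 28.5°, so u = (cos 28.5°, sin 28.5°) = (0.8788, 0.4772) and n = (−sin 28.5°, cos 28.5°) = (-0.4772, 0.8788). E is at the origin and H lies 23.3 along u from E, so H = 23.3·u = (20.48, 11.12). Tangency of A1 to both parallel lines with radius 3.2 puts B and T at E ± 3.2·n: B = (-1.527, 2.812), T = (1.527, -2.812). Equal radii place Q and W the same way about H: Q = H + 3.2·n = (18.95, 13.93), W = H − 3.2·n = (22.00, 8.306). So Q.y = 13.93.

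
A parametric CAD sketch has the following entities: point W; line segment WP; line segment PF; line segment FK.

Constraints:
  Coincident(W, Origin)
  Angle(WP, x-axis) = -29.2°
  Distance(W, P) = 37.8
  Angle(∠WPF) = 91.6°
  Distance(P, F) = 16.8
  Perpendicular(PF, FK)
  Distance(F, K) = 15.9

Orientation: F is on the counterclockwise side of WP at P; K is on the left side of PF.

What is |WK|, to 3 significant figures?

28.2

∠WPF = 91.6°, so PF runs at -29.2° + (180° − 91.6°) = 59.2° from the x-axis; with |PF| = 16.8, F = P + 16.8·(cos 59.2°, sin 59.2°) = (41.6, -4.01). PF ⟂ FK; with |FK| = 15.9 on the left of PF, K = F + 15.9·(-0.859, 0.512) = (27.9, 4.13). Then |WK| = |K − W| = 28.2.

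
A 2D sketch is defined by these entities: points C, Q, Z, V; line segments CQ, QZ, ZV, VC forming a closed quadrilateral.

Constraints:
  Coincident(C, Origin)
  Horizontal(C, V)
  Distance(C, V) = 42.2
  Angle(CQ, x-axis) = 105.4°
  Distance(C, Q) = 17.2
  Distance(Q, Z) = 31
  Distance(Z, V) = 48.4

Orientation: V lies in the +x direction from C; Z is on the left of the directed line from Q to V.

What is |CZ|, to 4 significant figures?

43.14

Checks: |QZ| = 31.00 ✓; |ZV| = 48.40 ✓.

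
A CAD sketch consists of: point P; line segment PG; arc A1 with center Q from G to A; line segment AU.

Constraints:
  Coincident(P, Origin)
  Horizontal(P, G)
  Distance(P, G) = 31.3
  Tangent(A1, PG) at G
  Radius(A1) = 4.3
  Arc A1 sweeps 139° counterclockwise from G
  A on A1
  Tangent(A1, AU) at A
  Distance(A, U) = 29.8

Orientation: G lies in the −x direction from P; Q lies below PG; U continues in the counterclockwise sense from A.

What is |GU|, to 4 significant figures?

33.48

P is at the origin; PG is horizontal with |PG| = 31.3 and G on the −x side, so G = (-31.30, 0.000). A1 meets PG tangentially, so QG is at right angles to PG, so Q = G + (0, -4.3) = (-31.30, -4.300). On A1, G sits at bearing 90° from Q; a 139° counterclockwise sweep puts A at bearing 229°, so A = Q + 4.3·(cos 229°, sin 229°) = (-34.12, -7.545). The tangent condition forces QA to be normal to AU, so AU runs along (−sin 229°, cos 229°); with |AU| = 29.8, U = (-11.63, -27.10). Then |GU| = |U − G| = 33.48.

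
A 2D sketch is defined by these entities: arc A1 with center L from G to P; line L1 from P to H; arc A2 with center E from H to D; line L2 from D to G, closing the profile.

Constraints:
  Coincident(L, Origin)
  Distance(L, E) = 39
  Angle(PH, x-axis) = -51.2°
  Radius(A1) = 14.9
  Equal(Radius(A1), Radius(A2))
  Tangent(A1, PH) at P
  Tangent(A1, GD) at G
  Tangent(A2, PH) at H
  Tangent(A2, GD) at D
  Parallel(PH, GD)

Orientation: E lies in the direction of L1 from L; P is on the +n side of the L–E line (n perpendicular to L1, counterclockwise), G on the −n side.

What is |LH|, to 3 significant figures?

41.7

The slot axis is L1's direction at -51.2°, so u = (cos -51.2°, sin -51.2°) = (0.627, -0.779) and n = (−sin -51.2°, cos -51.2°) = (0.779, 0.627). L is at the origin and E lies 39.0 along u from L, so E = 39.0·u = (24.4, -30.4). Tangency of A1 to both parallel lines with radius 14.9 puts P and G at L ± 14.9·n: P = (11.6, 9.34), G = (-11.6, -9.34). Equal radii place H and D the same way about E: H = E + 14.9·n = (36.0, -21.1), D = E − 14.9·n = (12.8, -39.7). Then |LH| = |H − L| = 41.7.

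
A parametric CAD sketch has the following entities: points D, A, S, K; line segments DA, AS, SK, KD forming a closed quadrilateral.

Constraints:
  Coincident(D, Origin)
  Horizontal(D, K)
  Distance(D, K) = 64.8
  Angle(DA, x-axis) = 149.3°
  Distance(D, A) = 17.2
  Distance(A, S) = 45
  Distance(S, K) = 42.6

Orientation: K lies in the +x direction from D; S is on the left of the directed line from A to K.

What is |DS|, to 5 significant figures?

35.747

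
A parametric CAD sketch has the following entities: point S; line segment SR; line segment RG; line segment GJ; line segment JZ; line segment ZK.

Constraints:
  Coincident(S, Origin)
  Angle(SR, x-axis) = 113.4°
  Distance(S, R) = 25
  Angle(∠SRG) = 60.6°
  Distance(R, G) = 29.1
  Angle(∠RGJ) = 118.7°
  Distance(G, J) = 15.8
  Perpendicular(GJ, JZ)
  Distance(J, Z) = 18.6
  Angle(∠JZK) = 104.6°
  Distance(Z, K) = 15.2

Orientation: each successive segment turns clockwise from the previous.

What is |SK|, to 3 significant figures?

10.3

GJ ⟂ JZ, so JZ runs at -157°; with |JZ| = 18.6, Z = (7.95, -1.85). ∠JZK = 104.6° gives ZK at 127° from the x-axis; with |ZK| = 15.2, K = (-1.26, 10.2). Then |SK| = |K − S| = 10.3.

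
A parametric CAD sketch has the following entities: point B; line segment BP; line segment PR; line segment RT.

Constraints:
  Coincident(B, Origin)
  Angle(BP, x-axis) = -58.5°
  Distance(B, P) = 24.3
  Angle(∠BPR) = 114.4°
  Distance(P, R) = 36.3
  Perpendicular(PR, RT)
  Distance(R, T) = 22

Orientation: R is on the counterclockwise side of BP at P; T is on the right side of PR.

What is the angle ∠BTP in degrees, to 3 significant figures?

12.4°

B is at the origin; BP runs at -58.5° with length 24.3, so P = 24.3·(cos -58.5°, sin -58.5°) = (12.7, -20.7). ∠BPR = 114.4°, so PR runs at -58.5° + (180° − 114.4°) = 7.10° from the x-axis; with |PR| = 36.3, R = P + 36.3·(cos 7.10°, sin 7.10°) = (48.7, -16.2). The perpendicularity gives RT at right angles to PR; with |RT| = 22.0 on the right of PR, T = R + 22.0·(0.124, -0.992) = (51.4, -38.1). Then cos ∠BTP = TB·TP / (|TB||TP|), giving 12.4°.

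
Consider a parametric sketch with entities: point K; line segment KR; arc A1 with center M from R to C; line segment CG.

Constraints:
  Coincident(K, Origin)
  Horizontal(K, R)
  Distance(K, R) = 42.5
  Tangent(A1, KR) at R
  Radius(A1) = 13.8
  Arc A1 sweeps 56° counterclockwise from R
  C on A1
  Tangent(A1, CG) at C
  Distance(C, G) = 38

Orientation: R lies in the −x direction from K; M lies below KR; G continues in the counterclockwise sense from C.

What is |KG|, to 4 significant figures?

84.06

On A1, R sits at bearing 90° from M; a 56° counterclockwise sweep puts C at bearing 146°, so C = M + 13.8·(cos 146°, sin 146°) = (-53.94, -6.083). A1 meets CG tangentially, so MC is at right angles to CG, so CG runs along (−sin 146°, cos 146°); with |CG| = 38.0, G = (-75.19, -37.59). Then |KG| = |G − K| = 84.06.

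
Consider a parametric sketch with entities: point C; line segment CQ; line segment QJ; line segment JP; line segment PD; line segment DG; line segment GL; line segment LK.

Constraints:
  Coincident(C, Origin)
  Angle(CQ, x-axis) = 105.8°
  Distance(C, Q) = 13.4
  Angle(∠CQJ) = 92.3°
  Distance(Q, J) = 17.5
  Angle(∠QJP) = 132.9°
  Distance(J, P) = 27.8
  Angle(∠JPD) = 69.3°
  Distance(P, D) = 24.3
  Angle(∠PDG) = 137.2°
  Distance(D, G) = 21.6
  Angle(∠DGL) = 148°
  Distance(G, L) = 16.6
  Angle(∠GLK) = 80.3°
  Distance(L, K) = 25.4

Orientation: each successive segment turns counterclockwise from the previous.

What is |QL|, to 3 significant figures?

18.6

∠PDG = 137.2° gives DG at 34.1° from the x-axis; with |DG| = 21.6, G = (7.59, -6.98). ∠DGL = 148.0° gives GL at 66.1° from the x-axis; with |GL| = 16.6, L = (14.3, 8.20). Then |QL| = |L − Q| = 18.6.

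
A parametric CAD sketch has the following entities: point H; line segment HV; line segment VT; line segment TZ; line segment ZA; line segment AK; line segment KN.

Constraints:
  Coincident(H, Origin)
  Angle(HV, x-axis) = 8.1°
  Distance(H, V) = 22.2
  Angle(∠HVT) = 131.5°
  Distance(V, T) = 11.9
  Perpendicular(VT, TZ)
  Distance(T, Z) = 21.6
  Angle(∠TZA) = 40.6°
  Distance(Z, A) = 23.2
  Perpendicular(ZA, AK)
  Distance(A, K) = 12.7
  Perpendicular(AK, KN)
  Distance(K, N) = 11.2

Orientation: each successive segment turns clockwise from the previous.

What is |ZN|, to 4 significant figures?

17.47

H is at the origin; HV runs at 8.1° with length 22.2, so V = (21.98, 3.128). ∠HVT = 131.5° gives VT at -40.40° from the x-axis; with |VT| = 11.9, T = (31.04, -4.585). VT is perpendicular to TZ, so TZ runs at -130.4°; with |TZ| = 21.6, Z = (17.04, -21.03). ∠TZA = 40.6° gives ZA at 90.20° from the x-axis; with |ZA| = 23.2, A = (16.96, 2.166). The perpendicularity gives AK at right angles to ZA, so AK runs at 0.2000°; with |AK| = 12.7, K = (29.66, 2.210). AK ⟂ KN, so KN runs at -89.80°; with |KN| = 11.2, N = (29.70, -8.990). Then |ZN| = |N − Z| = 17.47.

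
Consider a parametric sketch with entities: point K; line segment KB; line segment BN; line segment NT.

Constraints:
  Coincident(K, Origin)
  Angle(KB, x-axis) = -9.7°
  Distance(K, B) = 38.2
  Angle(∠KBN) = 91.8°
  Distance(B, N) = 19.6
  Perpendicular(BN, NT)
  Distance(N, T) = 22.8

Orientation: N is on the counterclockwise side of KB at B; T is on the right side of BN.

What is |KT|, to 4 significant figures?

64.43

K is at the origin; KB runs at -9.7° with length 38.2, so B = 38.2·(cos -9.7°, sin -9.7°) = (37.65, -6.436). ∠KBN = 91.8°, so BN runs at -9.7° + (180° − 91.8°) = 78.50° from the x-axis; with |BN| = 19.6, N = B + 19.6·(cos 78.50°, sin 78.50°) = (41.56, 12.77). The perpendicularity gives NT at right angles to BN; with |NT| = 22.8 on the right of BN, T = N + 22.8·(0.9799, -0.1994) = (63.90, 8.225). Then |KT| = |T − K| = 64.43.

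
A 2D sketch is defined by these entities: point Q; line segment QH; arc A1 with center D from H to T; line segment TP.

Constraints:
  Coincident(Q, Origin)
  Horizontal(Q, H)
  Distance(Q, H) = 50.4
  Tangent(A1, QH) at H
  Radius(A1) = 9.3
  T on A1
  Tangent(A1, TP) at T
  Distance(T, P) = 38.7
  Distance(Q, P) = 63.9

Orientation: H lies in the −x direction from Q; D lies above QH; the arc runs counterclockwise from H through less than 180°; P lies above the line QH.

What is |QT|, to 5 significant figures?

42.187

Checks: ∠(DH, HQ) = 90.00° ✓; |DT| = 9.300 ✓; ∠(DT, TP) = 90.00° ✓; |TP| = 38.70 ✓; |QP| = 63.90 ✓.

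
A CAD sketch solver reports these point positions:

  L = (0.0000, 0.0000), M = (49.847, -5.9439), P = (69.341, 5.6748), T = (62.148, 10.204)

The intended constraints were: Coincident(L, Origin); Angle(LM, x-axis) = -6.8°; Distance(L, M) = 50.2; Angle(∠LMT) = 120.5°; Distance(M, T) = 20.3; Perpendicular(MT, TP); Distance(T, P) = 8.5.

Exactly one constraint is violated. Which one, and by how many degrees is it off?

Perpendicular(MT, TP) — off by 5.10°.

L = (0.00, 0.00) ✓; LM at -6.800° ✓; |LM| = 50.20 ✓; ∠LMT = 120.5° ✓; |MT| = 20.30 ✓; ∠(MT, TP) = 84.90° ✗; |TP| = 8.500 ✓.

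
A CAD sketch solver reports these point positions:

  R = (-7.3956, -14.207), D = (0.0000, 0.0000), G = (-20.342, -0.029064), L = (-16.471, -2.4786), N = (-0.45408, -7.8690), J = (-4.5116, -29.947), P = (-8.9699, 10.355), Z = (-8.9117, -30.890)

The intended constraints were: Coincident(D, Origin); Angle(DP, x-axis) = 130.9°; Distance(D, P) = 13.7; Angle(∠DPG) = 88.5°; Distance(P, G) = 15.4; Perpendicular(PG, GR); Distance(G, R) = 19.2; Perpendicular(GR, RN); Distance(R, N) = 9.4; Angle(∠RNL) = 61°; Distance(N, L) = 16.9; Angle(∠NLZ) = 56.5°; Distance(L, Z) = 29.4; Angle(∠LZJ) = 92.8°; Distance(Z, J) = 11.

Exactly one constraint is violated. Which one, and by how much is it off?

Distance(Z, J) = 11 — off by 6.50.

D = (0.00, 0.00) ✓; DP at 130.9° ✓; |DP| = 13.70 ✓; ∠DPG = 88.50° ✓; |PG| = 15.40 ✓; ∠(PG, GR) = 90.00° ✓; |GR| = 19.20 ✓; ∠(GR, RN) = 90.00° ✓; |RN| = 9.400 ✓; ∠RNL = 61.00° ✓; |NL| = 16.90 ✓; ∠NLZ = 56.50° ✓; |LZ| = 29.40 ✓; ∠LZJ = 92.80° ✓; |ZJ| = 4.500 ✗.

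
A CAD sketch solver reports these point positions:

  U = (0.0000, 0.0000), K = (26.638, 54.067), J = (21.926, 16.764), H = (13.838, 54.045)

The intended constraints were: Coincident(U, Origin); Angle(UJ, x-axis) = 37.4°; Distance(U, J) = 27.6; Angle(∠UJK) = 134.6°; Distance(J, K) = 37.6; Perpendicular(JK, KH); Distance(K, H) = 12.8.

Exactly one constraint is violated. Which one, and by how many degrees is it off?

Perpendicular(JK, KH) — off by 7.30°.

U = (0.00, 0.00) ✓; UJ at 37.40° ✓; |UJ| = 27.60 ✓; ∠UJK = 134.6° ✓; |JK| = 37.60 ✓; ∠(JK, KH) = 97.30° ✗; |KH| = 12.80 ✓.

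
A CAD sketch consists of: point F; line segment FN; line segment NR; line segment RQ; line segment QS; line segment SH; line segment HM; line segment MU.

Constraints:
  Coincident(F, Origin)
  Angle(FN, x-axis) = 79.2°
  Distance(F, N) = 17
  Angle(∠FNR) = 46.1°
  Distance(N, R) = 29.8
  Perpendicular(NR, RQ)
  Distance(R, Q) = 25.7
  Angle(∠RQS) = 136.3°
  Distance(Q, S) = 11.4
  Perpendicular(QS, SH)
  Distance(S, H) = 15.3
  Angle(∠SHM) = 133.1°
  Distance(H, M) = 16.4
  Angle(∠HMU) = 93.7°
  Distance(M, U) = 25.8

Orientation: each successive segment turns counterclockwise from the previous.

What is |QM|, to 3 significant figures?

26.5

F is at the origin; FN runs at 79.2° with length 17.0, so N = (3.19, 16.7). ∠FNR = 46.1° gives NR at -147° from the x-axis; with |NR| = 29.8, R = (-21.8, 0.425). The perpendicularity gives RQ at right angles to NR, so RQ runs at -56.9°; with |RQ| = 25.7, Q = (-7.74, -21.1). ∠RQS = 136.3° gives QS at -13.2° from the x-axis; with |QS| = 11.4, S = (3.36, -23.7). QS ⟂ SH, so SH runs at 76.8°; with |SH| = 15.3, H = (6.85, -8.81). ∠SHM = 133.1° gives HM at 124° from the x-axis; with |HM| = 16.4, M = (-2.25, 4.83). Then |QM| = |M − Q| = 26.5.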